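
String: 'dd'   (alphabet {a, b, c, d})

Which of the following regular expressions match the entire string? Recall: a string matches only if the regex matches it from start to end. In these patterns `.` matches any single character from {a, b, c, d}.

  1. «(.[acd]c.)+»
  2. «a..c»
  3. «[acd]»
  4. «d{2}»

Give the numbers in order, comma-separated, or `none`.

1 → no match
2 → no match — must start with 'a'
3 → no match
4 → match

4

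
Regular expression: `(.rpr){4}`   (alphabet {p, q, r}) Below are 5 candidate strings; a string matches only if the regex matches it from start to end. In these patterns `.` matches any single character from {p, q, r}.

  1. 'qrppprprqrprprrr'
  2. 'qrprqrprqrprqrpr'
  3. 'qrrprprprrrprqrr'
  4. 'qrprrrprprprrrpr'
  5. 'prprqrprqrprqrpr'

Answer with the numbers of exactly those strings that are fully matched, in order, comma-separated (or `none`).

2, 4, 5

1 → no match — must end with 'rpr'
2 → match
3 → no match — must end with 'rpr'
4 → match
5 → match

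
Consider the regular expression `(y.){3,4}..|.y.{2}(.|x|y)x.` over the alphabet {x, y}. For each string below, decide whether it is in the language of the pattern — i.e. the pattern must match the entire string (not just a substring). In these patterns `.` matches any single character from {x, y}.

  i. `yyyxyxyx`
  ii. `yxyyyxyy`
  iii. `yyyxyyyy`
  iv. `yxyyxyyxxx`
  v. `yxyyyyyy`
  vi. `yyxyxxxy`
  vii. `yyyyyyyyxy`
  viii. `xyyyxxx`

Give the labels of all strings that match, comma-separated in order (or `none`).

i, ii, iii, v, vii, viii

i → match
ii → match
iii → match
iv → no match
v → match
vi → no match
vii → match
viii → match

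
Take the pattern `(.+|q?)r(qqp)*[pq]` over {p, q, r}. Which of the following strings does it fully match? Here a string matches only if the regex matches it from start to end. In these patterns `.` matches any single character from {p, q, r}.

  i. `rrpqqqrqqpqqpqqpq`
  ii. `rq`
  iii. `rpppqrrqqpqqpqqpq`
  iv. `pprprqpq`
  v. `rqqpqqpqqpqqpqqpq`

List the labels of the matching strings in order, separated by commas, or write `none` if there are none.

i, ii, iii, v

i → match
ii → match
iii → match
iv → no match
v → match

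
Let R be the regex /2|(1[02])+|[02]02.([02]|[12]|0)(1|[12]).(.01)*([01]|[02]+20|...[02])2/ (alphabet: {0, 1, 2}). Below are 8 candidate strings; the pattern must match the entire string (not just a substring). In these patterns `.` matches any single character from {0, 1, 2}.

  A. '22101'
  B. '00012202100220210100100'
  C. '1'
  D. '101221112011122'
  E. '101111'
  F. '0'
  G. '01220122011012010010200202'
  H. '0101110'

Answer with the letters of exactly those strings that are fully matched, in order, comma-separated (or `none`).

A → no match
B → no match
C → no match
D → no match
E → no match
F → no match
G → no match
H → no match

none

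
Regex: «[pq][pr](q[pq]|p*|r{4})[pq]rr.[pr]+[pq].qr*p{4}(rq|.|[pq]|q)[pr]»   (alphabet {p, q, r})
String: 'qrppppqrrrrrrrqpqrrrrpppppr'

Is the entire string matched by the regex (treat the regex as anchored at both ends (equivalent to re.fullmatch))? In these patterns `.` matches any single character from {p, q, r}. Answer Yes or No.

Yes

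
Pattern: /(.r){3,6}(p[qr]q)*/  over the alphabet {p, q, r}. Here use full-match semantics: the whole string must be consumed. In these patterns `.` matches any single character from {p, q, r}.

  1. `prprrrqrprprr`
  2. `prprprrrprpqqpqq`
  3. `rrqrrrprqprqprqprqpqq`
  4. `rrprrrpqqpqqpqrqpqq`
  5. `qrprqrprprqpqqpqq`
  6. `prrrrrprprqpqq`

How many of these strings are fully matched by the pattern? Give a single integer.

1 → no match
2 → match
3 → match
4 → no match
5 → match
6 → match
Total matched: 4

4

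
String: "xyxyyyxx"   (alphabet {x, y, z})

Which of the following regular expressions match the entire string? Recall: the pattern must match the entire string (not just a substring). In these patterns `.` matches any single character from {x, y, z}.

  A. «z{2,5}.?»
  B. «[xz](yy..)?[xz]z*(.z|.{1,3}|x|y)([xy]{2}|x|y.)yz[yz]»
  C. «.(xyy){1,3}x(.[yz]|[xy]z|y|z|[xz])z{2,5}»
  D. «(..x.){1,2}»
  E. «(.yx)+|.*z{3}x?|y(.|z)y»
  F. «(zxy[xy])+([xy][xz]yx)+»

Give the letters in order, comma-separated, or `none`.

A → no match — must start with "z"
B → no match
C → no match — must end with "z"
D → match
E → no match
F → no match — must start with "zxy"

D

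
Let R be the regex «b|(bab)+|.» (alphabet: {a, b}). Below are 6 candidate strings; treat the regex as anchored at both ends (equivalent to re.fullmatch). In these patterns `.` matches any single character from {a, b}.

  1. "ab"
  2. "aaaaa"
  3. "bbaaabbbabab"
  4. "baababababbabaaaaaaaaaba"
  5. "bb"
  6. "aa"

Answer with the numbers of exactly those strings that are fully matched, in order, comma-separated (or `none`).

none

1 → no match
2 → no match
3 → no match
4 → no match
5 → no match
6 → no match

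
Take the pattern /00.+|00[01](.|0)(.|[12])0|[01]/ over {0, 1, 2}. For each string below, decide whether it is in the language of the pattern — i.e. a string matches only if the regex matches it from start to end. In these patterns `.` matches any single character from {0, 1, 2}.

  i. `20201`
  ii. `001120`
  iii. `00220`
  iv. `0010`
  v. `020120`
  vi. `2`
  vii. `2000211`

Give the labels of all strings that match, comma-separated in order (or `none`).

i. `20201` → no match
ii. `001120` → match
iii. `00220` → match
iv. `0010` → match
v. `020120` → no match
vi. `2` → no match
vii. `2000211` → no match

ii, iii, iv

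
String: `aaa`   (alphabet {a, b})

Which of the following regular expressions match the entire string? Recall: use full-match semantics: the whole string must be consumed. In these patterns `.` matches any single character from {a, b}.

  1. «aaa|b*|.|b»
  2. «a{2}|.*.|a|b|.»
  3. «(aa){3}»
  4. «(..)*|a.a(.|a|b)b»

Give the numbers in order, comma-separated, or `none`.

1, 2

1 → match
2 → match
3 → no match
4 → no match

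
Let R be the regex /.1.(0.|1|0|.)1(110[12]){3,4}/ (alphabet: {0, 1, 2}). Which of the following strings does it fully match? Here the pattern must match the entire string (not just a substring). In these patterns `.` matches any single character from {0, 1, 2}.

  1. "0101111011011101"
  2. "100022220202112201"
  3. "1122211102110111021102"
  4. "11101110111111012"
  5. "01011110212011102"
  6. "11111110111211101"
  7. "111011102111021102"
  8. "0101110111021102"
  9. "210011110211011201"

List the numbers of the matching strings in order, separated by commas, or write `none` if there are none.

none

1 → no match
2 → no match
3 → no match
4 → no match
5 → no match
6 → no match
7 → no match
8 → no match
9 → no match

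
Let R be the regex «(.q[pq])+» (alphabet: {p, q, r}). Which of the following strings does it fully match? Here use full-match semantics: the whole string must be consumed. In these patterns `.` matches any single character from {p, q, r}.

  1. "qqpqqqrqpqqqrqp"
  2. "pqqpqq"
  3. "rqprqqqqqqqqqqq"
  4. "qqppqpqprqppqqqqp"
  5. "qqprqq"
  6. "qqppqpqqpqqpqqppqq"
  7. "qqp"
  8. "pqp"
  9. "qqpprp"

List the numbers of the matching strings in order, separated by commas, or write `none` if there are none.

1, 2, 3, 5, 6, 7, 8

1 → match
2 → match
3 → match
4 → no match
5 → match
6 → match
7 → match
8 → match
9 → no match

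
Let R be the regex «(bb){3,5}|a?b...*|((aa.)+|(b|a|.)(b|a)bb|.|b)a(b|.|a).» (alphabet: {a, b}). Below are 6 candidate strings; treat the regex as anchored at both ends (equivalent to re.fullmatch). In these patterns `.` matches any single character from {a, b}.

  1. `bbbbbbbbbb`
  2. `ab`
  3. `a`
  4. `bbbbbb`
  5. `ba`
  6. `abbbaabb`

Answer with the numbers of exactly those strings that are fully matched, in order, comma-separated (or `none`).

1 → match
2 → no match
3 → no match
4 → match
5 → no match
6 → match

1, 4, 6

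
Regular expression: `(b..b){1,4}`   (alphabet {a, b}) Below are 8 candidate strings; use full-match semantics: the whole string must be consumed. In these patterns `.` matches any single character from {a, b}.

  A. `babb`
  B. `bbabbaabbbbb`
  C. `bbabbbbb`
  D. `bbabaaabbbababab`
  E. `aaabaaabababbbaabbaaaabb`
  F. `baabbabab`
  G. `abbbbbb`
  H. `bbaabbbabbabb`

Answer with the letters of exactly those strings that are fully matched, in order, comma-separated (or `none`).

A → match
B → match
C → match
D → no match
E → no match — must start with `b`
F → no match
G → no match — must start with `b`
H → no match

A, B, C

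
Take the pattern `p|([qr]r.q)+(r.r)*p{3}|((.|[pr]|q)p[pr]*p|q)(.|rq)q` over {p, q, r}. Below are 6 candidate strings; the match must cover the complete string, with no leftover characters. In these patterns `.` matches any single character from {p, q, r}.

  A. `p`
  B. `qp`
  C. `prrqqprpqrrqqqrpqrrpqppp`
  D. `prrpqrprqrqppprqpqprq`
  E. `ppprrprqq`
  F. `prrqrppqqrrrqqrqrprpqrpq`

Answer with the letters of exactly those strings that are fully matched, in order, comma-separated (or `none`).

A → match
B → no match
C → no match
D → no match
E → match
F → no match

A, E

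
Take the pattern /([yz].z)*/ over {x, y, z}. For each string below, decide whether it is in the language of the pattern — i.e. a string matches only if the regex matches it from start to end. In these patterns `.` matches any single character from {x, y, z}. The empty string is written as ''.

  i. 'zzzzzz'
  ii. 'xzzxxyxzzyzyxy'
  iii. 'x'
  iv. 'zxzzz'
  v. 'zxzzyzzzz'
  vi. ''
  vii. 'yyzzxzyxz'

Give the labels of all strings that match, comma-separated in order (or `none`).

i, v, vi, vii

i → match
ii → no match
iii → no match
iv → no match
v → match
vi → match
vii → match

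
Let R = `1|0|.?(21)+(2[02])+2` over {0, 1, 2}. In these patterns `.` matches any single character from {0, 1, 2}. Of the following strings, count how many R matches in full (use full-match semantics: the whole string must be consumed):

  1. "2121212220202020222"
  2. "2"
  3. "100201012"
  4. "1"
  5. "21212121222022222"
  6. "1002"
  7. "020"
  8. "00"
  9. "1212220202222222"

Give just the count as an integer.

4

1 → match
2 → no match
3 → no match
4 → match
5 → match
6 → no match
7 → no match
8 → no match
9 → match
Total matched: 4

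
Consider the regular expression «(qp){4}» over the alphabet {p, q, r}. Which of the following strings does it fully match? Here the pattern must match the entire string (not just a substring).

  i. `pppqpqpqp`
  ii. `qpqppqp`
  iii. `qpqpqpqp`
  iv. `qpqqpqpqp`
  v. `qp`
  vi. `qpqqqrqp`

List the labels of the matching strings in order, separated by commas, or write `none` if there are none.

iii

i → no match — must start with `qp`
ii → no match
iii → match
iv → no match
v → no match
vi → no match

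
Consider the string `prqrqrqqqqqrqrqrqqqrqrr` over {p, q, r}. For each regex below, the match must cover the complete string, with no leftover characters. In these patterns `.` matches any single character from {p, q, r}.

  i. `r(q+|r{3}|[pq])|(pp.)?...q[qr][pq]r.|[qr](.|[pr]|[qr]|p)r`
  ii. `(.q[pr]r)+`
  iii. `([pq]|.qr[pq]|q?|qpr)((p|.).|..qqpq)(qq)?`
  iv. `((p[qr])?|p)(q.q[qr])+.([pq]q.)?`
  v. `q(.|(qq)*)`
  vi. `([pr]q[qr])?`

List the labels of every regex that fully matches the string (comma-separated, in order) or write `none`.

i → no match
ii → no match
iii → no match
iv → match
v → no match — must start with `q`
vi → no match

iv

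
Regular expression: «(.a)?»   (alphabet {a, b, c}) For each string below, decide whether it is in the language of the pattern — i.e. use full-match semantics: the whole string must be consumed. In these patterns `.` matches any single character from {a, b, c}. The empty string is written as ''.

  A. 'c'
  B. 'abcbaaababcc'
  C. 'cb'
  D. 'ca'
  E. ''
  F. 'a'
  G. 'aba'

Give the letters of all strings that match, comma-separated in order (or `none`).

D, E

A → no match
B → no match
C → no match
D → match
E → match
F → no match
G → no match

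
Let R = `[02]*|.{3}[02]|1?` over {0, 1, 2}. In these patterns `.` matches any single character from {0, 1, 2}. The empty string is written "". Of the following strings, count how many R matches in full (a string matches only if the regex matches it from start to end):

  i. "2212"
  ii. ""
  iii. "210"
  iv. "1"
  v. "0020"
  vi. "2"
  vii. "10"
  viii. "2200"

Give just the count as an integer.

i. "2212" → match
ii. "" → match
iii. "210" → no match
iv. "1" → match
v. "0020" → match
vi. "2" → match
vii. "10" → no match
viii. "2200" → match
Total matched: 6

6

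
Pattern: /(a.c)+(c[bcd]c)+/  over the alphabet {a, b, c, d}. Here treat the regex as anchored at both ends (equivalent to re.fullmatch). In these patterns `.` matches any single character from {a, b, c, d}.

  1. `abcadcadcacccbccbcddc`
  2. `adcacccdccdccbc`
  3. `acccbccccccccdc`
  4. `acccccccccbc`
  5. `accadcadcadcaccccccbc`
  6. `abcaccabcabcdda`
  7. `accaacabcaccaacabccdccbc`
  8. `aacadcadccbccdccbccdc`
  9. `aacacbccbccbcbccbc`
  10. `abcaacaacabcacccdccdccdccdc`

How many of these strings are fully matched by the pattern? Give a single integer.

1 → no match
2 → match
3 → match
4 → match
5 → match
6 → no match — must end with `c`
7 → match
8 → match
9 → no match
10 → match
Total matched: 7

7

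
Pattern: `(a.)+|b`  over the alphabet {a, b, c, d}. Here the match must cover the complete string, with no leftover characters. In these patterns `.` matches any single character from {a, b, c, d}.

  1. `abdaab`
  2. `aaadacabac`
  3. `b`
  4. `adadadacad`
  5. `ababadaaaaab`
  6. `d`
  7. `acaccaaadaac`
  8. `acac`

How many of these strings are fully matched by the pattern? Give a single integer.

5

1. `abdaab` → no match
2. `aaadacabac` → match
3. `b` → match
4. `adadadacad` → match
5. `ababadaaaaab` → match
6. `d` → no match
7. `acaccaaadaac` → no match
8. `acac` → match
Total matched: 5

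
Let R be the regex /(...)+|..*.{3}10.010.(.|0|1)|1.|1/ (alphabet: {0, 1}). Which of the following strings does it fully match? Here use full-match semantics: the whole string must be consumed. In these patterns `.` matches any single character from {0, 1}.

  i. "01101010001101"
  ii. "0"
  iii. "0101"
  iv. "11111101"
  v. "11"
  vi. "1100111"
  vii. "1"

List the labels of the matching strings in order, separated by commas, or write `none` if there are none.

v, vii

i → no match
ii → no match
iii → no match
iv → no match
v → match
vi → no match
vii → match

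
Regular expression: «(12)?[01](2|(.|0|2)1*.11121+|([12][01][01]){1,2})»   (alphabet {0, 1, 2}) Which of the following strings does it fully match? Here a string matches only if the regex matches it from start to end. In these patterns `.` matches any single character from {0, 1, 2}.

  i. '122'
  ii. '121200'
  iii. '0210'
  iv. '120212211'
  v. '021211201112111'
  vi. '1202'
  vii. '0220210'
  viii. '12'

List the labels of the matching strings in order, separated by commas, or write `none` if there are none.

i → no match
ii → match
iii → match
iv → no match
v → no match
vi → match
vii → no match
viii → match

ii, iii, vi, viii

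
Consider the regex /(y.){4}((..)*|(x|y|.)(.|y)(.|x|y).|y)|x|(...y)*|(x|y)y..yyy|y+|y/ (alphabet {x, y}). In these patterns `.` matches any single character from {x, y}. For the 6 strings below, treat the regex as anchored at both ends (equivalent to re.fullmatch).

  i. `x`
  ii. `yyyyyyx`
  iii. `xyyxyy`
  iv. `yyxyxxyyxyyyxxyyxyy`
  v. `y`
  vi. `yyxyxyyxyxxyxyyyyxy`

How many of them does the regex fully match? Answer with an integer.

2

i → match
ii → no match
iii → no match
iv → no match
v → match
vi → no match
Total matched: 2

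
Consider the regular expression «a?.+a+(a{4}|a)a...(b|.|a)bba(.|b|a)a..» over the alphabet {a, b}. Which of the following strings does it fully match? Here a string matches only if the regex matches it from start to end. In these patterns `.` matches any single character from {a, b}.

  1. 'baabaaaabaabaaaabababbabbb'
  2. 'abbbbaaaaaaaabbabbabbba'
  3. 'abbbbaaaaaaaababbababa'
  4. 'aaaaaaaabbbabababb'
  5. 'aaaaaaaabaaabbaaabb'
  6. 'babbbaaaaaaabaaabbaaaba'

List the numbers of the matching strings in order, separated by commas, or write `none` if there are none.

1 → no match
2 → no match
3 → match
4 → no match
5 → match
6 → match

3, 5, 6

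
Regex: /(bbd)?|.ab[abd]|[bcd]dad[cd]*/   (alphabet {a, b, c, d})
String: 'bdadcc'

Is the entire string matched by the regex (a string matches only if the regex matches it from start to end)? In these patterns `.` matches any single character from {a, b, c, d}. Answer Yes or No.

Yes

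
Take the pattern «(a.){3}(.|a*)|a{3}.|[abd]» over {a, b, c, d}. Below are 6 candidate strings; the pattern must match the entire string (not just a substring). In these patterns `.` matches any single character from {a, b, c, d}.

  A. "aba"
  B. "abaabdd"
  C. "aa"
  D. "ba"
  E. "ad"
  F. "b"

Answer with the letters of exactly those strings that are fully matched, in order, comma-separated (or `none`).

A. "aba" → no match
B. "abaabdd" → no match
C. "aa" → no match
D. "ba" → no match
E. "ad" → no match
F. "b" → match

F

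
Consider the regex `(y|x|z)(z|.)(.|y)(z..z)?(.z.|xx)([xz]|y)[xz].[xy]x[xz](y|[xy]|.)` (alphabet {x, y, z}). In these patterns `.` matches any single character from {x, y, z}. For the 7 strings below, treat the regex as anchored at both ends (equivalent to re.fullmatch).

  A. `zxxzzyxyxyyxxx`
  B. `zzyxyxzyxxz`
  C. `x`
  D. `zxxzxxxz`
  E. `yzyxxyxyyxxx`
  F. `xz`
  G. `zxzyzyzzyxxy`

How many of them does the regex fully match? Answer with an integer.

1

A → no match
B → no match
C → no match
D → no match
E → match
F → no match
G → no match
Total matched: 1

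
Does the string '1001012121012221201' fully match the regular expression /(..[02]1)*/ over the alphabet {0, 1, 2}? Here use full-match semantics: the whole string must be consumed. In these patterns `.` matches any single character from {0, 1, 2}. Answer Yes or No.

No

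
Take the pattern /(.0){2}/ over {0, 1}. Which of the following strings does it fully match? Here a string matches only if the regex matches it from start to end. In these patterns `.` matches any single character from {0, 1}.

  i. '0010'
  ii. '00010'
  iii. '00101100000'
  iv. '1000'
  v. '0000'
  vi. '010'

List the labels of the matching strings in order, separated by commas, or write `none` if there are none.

i → match
ii → no match
iii → no match
iv → match
v → match
vi → no match

i, iv, v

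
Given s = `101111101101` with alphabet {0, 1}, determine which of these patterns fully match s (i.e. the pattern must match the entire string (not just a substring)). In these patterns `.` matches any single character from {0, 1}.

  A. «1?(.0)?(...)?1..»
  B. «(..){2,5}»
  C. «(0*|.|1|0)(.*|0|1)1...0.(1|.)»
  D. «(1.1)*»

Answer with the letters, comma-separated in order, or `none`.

A → no match
B → no match
C → no match
D → match

D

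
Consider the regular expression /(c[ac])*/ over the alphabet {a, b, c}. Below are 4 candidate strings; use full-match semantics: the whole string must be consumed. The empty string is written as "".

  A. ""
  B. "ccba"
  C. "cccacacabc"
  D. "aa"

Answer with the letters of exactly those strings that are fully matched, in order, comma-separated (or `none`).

A

A → match
B → no match
C → no match
D → no match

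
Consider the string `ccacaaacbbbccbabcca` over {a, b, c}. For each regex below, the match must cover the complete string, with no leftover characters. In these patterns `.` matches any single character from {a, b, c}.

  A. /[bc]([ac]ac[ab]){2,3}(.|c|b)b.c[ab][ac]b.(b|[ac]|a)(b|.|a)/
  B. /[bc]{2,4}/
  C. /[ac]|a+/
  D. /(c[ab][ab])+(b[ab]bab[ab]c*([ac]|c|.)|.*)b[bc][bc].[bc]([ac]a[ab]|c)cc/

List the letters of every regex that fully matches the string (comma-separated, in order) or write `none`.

A → match
B → no match
C → no match
D → no match — must end with `cc`

A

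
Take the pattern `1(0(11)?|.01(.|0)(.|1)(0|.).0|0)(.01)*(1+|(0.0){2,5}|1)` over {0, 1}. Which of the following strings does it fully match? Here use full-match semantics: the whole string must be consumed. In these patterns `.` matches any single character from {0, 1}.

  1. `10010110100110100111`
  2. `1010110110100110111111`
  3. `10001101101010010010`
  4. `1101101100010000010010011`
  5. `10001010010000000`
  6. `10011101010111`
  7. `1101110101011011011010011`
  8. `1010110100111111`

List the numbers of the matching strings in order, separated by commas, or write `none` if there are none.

2, 3, 5, 6, 7, 8

1 → no match
2 → match
3 → match
4 → no match
5 → match
6 → match
7 → match
8 → match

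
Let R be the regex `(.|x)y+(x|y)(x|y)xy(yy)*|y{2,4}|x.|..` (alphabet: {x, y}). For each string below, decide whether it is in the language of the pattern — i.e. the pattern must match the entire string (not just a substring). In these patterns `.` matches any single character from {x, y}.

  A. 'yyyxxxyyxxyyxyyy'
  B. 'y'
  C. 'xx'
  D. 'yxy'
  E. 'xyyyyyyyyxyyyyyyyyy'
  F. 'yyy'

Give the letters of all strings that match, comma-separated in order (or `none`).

A → no match
B → no match
C → match
D → no match
E → match
F → match

C, E, F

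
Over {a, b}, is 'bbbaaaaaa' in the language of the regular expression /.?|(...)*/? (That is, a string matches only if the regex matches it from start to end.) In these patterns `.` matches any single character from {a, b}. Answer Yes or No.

Yes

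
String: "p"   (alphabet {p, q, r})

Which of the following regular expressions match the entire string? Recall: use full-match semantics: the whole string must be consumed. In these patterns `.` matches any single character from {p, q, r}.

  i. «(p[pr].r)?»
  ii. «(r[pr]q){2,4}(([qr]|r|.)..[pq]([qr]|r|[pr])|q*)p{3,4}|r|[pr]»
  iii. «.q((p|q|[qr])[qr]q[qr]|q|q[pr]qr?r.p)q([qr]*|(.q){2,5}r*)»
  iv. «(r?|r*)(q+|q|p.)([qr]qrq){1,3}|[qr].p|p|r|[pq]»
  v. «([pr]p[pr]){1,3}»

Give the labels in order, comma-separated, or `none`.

ii, iv

i → no match
ii → match
iii → no match
iv → match
v → no match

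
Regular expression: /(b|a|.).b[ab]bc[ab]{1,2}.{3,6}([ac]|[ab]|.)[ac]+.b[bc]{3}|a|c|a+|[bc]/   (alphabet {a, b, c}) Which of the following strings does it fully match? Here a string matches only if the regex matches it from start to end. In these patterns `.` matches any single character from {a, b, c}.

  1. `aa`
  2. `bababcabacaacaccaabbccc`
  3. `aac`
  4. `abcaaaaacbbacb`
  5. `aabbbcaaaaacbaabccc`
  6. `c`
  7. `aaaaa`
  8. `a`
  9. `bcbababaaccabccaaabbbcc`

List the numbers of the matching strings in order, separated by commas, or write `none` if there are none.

1, 2, 5, 6, 7, 8

1 → match
2 → match
3 → no match
4 → no match
5 → match
6 → match
7 → match
8 → match
9 → no match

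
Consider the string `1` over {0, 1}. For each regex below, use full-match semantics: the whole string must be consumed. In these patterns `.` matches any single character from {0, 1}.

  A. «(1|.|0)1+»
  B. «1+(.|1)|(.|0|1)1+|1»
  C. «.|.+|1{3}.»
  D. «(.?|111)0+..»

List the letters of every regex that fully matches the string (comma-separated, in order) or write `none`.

A → no match
B → match
C → match
D → no match

B, C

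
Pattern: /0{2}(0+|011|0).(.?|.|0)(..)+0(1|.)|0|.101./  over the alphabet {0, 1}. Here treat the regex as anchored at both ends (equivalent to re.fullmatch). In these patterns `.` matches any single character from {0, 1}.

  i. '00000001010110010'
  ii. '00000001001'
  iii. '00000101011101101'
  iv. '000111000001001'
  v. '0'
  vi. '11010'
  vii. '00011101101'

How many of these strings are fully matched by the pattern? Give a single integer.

i → no match
ii → match
iii → match
iv → match
v → match
vi → match
vii → match
Total matched: 6

6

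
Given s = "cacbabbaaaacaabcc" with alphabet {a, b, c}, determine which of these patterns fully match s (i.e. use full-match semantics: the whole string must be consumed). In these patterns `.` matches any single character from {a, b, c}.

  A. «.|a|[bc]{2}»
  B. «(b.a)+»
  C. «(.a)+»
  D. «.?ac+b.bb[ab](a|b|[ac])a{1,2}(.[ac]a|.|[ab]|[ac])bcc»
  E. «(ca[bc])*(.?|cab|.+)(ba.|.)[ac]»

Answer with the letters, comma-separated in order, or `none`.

A → no match
B → no match — must start with "b"
C → no match — must end with "a"
D → match
E → match

D, E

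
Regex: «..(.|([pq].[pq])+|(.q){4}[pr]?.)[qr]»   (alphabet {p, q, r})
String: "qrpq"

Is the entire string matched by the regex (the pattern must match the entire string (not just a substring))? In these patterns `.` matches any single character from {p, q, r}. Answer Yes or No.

Yes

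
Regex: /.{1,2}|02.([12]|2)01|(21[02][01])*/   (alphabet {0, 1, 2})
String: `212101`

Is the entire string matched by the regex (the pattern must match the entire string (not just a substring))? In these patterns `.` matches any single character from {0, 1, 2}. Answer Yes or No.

No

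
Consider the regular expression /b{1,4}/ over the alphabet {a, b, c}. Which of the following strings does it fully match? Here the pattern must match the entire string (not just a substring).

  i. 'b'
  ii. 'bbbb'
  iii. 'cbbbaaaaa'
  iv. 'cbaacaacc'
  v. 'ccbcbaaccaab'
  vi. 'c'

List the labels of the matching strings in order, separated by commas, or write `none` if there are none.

i, ii

i → match
ii → match
iii → no match — must start with 'b'
iv → no match — must start with 'b'
v → no match — must start with 'b'
vi → no match — must start with 'b'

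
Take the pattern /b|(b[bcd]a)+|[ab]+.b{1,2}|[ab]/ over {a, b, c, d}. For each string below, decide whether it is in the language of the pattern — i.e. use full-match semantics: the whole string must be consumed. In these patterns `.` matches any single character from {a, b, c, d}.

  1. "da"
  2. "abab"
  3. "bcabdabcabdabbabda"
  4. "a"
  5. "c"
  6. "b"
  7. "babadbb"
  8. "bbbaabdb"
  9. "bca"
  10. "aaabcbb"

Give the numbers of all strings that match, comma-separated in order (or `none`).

1 → no match
2 → match
3 → match
4 → match
5 → no match
6 → match
7 → match
8 → match
9 → match
10 → match

2, 3, 4, 6, 7, 8, 9, 10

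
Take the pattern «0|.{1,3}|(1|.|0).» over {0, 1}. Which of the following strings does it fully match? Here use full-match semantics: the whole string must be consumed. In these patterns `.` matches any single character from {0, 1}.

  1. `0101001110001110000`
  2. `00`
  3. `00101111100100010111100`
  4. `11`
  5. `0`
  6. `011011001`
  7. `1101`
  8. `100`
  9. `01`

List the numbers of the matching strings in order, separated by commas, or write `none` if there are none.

1 → no match
2 → match
3 → no match
4 → match
5 → match
6 → no match
7 → no match
8 → match
9 → match

2, 4, 5, 8, 9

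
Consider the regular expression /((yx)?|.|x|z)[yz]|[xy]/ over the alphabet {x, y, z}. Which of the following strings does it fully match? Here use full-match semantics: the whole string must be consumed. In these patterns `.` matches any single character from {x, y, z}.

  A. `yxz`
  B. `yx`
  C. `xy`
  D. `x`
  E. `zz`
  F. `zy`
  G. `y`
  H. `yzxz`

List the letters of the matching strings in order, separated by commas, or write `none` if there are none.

A, C, D, E, F, G

A → match
B → no match
C → match
D → match
E → match
F → match
G → match
H → no match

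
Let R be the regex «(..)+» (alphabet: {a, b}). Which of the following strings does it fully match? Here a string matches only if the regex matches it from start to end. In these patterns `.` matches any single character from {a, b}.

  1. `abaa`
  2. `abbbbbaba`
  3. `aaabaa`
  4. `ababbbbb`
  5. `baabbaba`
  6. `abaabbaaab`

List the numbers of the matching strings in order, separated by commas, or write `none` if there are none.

1 → match
2 → no match
3 → match
4 → match
5 → match
6 → match

1, 3, 4, 5, 6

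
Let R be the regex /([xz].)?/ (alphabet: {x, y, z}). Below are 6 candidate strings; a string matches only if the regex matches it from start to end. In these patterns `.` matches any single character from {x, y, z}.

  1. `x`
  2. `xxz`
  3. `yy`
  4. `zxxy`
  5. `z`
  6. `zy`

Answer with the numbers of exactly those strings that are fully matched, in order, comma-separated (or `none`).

1 → no match
2 → no match
3 → no match
4 → no match
5 → no match
6 → match

6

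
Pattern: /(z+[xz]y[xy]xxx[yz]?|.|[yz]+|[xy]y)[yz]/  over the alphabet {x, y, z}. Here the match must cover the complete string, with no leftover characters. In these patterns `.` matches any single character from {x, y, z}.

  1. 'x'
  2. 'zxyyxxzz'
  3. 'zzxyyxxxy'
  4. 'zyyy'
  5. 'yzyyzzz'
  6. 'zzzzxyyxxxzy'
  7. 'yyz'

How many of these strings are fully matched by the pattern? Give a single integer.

1 → no match
2 → no match
3 → match
4 → match
5 → match
6 → match
7 → match
Total matched: 5

5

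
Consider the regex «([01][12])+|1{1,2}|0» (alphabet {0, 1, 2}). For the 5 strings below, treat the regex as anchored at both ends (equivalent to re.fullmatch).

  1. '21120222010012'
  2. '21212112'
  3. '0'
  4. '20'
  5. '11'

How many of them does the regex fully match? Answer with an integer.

1 → no match
2 → no match
3 → match
4 → no match
5 → match
Total matched: 2

2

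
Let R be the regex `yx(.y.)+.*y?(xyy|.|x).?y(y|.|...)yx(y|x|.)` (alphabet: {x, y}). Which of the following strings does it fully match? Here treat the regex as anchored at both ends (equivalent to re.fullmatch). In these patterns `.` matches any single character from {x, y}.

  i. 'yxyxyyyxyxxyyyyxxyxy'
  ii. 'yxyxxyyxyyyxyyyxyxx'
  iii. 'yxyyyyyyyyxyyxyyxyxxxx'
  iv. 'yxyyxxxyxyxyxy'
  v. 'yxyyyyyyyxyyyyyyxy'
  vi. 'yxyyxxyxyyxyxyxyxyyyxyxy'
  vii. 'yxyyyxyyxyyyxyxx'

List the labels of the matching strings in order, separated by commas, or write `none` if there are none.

i → no match
ii → no match
iii → no match
iv → match
v → match
vi → match
vii → match

iv, v, vi, vii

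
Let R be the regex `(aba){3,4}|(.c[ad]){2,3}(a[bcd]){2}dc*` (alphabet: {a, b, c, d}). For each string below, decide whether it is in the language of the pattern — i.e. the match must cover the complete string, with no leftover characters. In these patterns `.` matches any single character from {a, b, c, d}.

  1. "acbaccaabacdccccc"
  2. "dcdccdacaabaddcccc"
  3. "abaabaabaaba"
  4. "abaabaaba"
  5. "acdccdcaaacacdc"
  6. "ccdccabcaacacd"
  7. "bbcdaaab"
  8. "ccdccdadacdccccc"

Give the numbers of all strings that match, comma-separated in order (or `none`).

1 → no match
2 → match
3 → match
4 → match
5 → no match
6 → match
7 → no match
8 → match

2, 3, 4, 6, 8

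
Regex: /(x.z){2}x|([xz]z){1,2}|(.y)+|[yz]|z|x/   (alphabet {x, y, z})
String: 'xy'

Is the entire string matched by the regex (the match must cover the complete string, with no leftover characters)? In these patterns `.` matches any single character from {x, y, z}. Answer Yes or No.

Yes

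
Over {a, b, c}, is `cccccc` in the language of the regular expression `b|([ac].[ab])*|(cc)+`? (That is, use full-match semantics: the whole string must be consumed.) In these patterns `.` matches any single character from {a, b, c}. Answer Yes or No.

Yes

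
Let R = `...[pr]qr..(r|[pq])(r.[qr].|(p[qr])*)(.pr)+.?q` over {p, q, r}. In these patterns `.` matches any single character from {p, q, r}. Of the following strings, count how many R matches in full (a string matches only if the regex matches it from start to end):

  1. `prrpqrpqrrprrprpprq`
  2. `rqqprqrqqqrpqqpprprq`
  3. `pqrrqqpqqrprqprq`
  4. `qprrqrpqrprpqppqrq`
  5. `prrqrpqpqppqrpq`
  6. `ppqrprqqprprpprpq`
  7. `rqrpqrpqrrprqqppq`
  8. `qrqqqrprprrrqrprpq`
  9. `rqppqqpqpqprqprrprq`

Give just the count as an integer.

1

1 → match
2 → no match
3 → no match
4 → no match
5 → no match
6 → no match
7 → no match
8 → no match
9 → no match
Total matched: 1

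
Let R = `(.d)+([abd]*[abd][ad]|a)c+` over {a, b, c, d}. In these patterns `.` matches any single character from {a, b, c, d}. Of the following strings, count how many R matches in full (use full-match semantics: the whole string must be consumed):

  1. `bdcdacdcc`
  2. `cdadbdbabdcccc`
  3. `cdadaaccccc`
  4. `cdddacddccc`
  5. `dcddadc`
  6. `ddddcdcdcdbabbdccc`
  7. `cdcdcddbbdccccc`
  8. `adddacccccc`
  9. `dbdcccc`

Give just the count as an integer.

5

1. `bdcdacdcc` → no match
2 → match
3. `cdadaaccccc` → match
4. `cdddacddccc` → no match
5. `dcddadc` → no match
6 → match
7 → match
8. `adddacccccc` → match
9. `dbdcccc` → no match
Total matched: 5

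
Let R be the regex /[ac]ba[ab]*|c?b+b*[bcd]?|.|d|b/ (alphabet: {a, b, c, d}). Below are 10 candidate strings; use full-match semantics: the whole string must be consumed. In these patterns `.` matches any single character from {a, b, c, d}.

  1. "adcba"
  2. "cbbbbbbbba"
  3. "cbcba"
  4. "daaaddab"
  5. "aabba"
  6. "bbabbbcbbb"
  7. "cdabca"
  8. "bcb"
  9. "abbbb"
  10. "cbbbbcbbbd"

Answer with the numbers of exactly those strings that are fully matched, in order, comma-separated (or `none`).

none

1. "adcba" → no match
2. "cbbbbbbbba" → no match
3. "cbcba" → no match
4. "daaaddab" → no match
5. "aabba" → no match
6. "bbabbbcbbb" → no match
7. "cdabca" → no match
8. "bcb" → no match
9. "abbbb" → no match
10. "cbbbbcbbbd" → no match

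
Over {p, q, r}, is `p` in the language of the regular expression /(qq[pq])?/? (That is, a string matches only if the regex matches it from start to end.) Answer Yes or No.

No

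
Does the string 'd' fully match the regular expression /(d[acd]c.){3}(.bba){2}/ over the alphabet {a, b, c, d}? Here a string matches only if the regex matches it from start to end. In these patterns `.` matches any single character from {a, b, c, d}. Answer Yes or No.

No

Every match must end with 'bba', but 'd' does not.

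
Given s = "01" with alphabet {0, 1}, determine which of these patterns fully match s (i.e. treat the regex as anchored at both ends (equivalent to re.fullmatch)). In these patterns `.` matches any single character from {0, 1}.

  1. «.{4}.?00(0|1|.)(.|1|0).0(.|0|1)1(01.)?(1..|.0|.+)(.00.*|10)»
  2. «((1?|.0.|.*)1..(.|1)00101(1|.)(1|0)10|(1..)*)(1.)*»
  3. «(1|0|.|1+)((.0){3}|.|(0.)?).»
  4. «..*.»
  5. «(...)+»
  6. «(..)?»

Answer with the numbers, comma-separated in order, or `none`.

1 → no match
2 → no match
3 → match
4 → match
5 → no match
6 → match

3, 4, 6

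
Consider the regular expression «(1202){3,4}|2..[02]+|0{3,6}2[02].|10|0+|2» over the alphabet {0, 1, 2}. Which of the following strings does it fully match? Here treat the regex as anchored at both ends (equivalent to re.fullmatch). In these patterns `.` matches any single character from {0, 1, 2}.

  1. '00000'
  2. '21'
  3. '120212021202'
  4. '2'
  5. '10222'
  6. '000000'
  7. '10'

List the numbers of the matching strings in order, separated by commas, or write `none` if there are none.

1 → match
2 → no match
3 → match
4 → match
5 → no match
6 → match
7 → match

1, 3, 4, 6, 7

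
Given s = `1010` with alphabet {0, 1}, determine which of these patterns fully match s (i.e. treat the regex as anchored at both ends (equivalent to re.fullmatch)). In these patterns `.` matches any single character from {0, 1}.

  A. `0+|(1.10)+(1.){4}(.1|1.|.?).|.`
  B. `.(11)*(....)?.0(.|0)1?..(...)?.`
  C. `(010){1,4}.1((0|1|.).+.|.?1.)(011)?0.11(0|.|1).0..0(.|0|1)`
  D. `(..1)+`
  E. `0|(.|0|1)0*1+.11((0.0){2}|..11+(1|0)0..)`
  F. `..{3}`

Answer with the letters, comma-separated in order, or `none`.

A → no match
B → no match
C → no match — must start with `010`
D → no match — must end with `1`
E → no match
F → match

F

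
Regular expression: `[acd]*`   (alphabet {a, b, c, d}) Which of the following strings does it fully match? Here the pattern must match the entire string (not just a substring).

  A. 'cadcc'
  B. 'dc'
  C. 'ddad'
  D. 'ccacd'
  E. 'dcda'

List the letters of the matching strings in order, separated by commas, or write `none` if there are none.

A. 'cadcc' → match
B. 'dc' → match
C. 'ddad' → match
D. 'ccacd' → match
E. 'dcda' → match

A, B, C, D, E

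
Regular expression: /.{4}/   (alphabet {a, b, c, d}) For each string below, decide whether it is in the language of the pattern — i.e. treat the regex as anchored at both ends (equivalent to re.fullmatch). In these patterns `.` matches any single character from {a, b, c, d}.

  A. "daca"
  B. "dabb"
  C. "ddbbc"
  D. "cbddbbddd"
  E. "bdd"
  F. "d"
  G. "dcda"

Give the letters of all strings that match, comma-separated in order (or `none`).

A, B, G

A → match
B → match
C → no match
D → no match
E → no match
F → no match
G → match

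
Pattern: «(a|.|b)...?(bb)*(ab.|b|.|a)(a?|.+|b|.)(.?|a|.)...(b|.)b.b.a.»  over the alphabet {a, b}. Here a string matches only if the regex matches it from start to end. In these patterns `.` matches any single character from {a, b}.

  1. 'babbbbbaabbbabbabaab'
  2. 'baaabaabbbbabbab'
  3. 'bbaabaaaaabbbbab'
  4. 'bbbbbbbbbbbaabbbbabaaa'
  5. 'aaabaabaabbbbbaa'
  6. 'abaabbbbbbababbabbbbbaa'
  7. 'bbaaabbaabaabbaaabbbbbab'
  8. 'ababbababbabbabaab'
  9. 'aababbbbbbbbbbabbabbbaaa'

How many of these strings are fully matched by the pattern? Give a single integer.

9

1 → match
2 → match
3 → match
4 → match
5 → match
6 → match
7 → match
8 → match
9 → match
Total matched: 9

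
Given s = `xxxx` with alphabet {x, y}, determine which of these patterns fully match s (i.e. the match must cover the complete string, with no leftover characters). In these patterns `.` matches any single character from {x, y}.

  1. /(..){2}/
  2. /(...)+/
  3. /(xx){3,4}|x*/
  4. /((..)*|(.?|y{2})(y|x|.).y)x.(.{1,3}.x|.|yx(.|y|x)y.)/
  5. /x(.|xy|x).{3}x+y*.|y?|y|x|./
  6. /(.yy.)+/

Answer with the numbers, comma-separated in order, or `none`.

1 → match
2 → no match
3 → match
4 → no match
5 → no match
6 → no match

1, 3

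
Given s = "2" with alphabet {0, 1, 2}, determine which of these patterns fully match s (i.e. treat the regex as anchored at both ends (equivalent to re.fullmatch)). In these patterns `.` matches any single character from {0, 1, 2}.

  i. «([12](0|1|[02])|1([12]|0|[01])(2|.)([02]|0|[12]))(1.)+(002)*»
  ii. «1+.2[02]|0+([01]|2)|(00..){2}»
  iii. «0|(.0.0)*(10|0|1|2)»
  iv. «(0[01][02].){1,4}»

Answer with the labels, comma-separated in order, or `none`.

i → no match
ii → no match
iii → match
iv → no match — must start with "0"

iii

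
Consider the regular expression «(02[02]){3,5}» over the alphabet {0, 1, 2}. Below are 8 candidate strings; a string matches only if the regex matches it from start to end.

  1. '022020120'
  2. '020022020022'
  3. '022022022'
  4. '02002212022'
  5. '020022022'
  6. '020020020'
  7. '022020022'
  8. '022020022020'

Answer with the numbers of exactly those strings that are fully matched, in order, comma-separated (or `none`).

1. '022020120' → no match
2. '020022020022' → match
3. '022022022' → match
4. '02002212022' → no match
5. '020022022' → match
6. '020020020' → match
7. '022020022' → match
8. '022020022020' → match

2, 3, 5, 6, 7, 8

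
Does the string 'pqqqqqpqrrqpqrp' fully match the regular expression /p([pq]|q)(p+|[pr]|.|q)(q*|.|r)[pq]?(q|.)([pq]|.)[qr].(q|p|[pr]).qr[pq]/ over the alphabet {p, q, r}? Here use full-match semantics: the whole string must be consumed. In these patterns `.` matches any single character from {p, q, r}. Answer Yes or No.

Yes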